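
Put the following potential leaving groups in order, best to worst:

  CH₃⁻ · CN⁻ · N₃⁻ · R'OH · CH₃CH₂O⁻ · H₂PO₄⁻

A good leaving group is a weak base: the lower the pKₐ of its conjugate acid, the more readily it departs.
R'OH: pKₐ(R'OH₂⁺) ≈ -2.4 — neutral; leaves from a protonated ether (an oxonium ion, R–O(H)R'⁺)
H₂PO₄⁻: pKₐ(H₃PO₄) ≈ 2.1 — moderate base; biological leaving group after further activation
N₃⁻: pKₐ(HN₃) ≈ 4.7
CN⁻: pKₐ(HCN) ≈ 9.2
CH₃CH₂O⁻: pKₐ(CH₃CH₂OH) ≈ 16
CH₃⁻: pKₐ(CH₄) ≈ 48

R'OH > H₂PO₄⁻ > N₃⁻ > CN⁻ > CH₃CH₂O⁻ > CH₃⁻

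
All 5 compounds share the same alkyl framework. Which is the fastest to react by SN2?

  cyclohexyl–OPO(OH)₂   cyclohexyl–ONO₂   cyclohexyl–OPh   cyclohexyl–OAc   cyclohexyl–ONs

Same R in every case — rank the leaving groups.
Leaving-group ability tracks the stability of the departed species; conjugate-acid pKₐ is the usual yardstick (lower pKₐ → better LG).
cyclohexyl–ONs loses ONs⁻: pKₐ(p-O₂NC₆H₄SO₃H) ≈ -3.5
cyclohexyl–ONO₂ loses NO₃⁻: pKₐ(HNO₃) ≈ -1.3
cyclohexyl–OPO(OH)₂ loses H₂PO₄⁻: pKₐ(H₃PO₄) ≈ 2.1
cyclohexyl–OAc loses AcO⁻: pKₐ(CH₃COOH) ≈ 4.8
cyclohexyl–OPh loses PhO⁻: pKₐ(C₆H₅OH (phenol)) ≈ 10

cyclohexyl–ONs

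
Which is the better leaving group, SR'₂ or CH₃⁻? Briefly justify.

SR'₂

SR'₂ is the better leaving group.
pKₐ(R'₂SH⁺) ≈ -7 versus pKₐ(CH₄) ≈ 48: SR'₂ is the much weaker base.
Neutral; leaves from a sulfonium salt (R–SR'₂⁺).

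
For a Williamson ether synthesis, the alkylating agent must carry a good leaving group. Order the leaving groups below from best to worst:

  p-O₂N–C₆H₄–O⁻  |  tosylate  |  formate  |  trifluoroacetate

A good leaving group is a weak base: the lower the pKₐ of its conjugate acid, the more readily it departs.
tosylate: pKₐ(p-CH₃C₆H₄SO₃H (TsOH)) ≈ -2.8
trifluoroacetate: pKₐ(CF₃COOH) ≈ 0.2 — strongly electron-withdrawing CF₃ stabilises the carboxylate
formate: pKₐ(HCOOH) ≈ 3.8
p-O₂N–C₆H₄–O⁻: pKₐ(p-nitrophenol) ≈ 7.2 — nitro group delocalises the charge; the classic chromogenic LG

tosylate > trifluoroacetate > formate > p-O₂N–C₆H₄–O⁻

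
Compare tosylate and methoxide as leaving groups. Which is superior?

tosylate

tosylate is the better leaving group.
pKₐ(p-CH₃C₆H₄SO₃H (TsOH)) ≈ -2.8 versus pKₐ(CH₃OH) ≈ 15.5: tosylate is the much weaker base.
Resonance-delocalised arenesulfonate.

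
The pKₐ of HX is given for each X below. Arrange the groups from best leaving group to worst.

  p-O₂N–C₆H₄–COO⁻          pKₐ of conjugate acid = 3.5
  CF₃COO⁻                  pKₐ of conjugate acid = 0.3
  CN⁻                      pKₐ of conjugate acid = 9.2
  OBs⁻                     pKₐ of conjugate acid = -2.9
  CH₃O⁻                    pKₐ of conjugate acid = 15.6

OBs⁻ > CF₃COO⁻ > p-O₂N–C₆H₄–COO⁻ > CN⁻ > CH₃O⁻

Lower conjugate-acid pKₐ ⇒ weaker base ⇒ better leaving group.
Sorting by the given values: OBs⁻ (-2.9), CF₃COO⁻ (0.3), p-O₂N–C₆H₄–COO⁻ (3.5), CN⁻ (9.2), CH₃O⁻ (15.6).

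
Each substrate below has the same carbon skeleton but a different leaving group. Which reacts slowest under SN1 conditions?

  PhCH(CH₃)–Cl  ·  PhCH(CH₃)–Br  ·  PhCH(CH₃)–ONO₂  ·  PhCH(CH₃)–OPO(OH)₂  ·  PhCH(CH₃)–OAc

Same R in every case — rank the leaving groups.
Rank by basicity of the departing species: weakest base leaves most easily.
PhCH(CH₃)–Br loses Br⁻: pKₐ(HBr) ≈ -9
PhCH(CH₃)–Cl loses Cl⁻: pKₐ(HCl) ≈ -7
PhCH(CH₃)–ONO₂ loses NO₃⁻: pKₐ(HNO₃) ≈ -1.3
PhCH(CH₃)–OPO(OH)₂ loses H₂PO₄⁻: pKₐ(H₃PO₄) ≈ 2.1
PhCH(CH₃)–OAc loses AcO⁻: pKₐ(CH₃COOH) ≈ 4.8

PhCH(CH₃)–OAc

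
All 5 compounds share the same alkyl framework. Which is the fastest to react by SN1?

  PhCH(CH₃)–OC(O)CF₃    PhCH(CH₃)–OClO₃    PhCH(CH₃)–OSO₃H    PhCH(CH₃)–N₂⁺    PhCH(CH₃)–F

PhCH(CH₃)–N₂⁺

Identical carbon frameworks mean the comparison reduces to leaving-group quality.
Rank by basicity of the departing species: weakest base leaves most easily.
PhCH(CH₃)–N₂⁺ loses N₂: no meaningful conjugate acid; N₂ departs as an exceptionally stable neutral molecule
PhCH(CH₃)–OClO₃ loses ClO₄⁻: pKₐ(HClO₄) ≈ -10
PhCH(CH₃)–OSO₃H loses HSO₄⁻: pKₐ(H₂SO₄) ≈ -3
PhCH(CH₃)–OC(O)CF₃ loses CF₃COO⁻: pKₐ(CF₃COOH) ≈ 0.2
PhCH(CH₃)–F loses F⁻: pKₐ(HF) ≈ 3.2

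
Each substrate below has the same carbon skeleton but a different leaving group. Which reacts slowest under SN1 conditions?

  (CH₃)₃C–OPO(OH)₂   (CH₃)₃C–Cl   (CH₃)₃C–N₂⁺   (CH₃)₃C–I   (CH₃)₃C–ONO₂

With the same alkyl group throughout, only the leaving group differentiates the rates.
A good leaving group is a weak base: the lower the pKₐ of its conjugate acid, the more readily it departs.
(CH₃)₃C–N₂⁺ loses N₂: no meaningful conjugate acid; N₂ departs as an exceptionally stable neutral molecule
(CH₃)₃C–I loses I⁻: pKₐ(HI) ≈ -10
(CH₃)₃C–Cl loses Cl⁻: pKₐ(HCl) ≈ -7
(CH₃)₃C–ONO₂ loses NO₃⁻: pKₐ(HNO₃) ≈ -1.3
(CH₃)₃C–OPO(OH)₂ loses H₂PO₄⁻: pKₐ(H₃PO₄) ≈ 2.1

(CH₃)₃C–OPO(OH)₂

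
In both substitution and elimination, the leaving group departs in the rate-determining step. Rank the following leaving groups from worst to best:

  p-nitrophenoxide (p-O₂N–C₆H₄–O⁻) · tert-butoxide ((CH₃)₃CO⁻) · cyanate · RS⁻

cyanate: pKₐ(HOCN) ≈ 3.5
p-nitrophenoxide (p-O₂N–C₆H₄–O⁻): pKₐ(p-nitrophenol) ≈ 7.2
RS⁻: pKₐ(RSH (a thiol)) ≈ 10.5
tert-butoxide ((CH₃)₃CO⁻): pKₐ(t-BuOH) ≈ 18
Reversing gives the worst-to-best order requested.

tert-butoxide ((CH₃)₃CO⁻) < RS⁻ < p-nitrophenoxide (p-O₂N–C₆H₄–O⁻) < cyanate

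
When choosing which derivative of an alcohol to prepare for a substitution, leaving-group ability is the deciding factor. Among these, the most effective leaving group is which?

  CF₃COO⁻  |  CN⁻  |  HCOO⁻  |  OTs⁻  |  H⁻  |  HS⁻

OTs⁻: pKₐ(p-CH₃C₆H₄SO₃H (TsOH)) ≈ -2.8
CF₃COO⁻: pKₐ(CF₃COOH) ≈ 0.2
HCOO⁻: pKₐ(HCOOH) ≈ 3.8
HS⁻: pKₐ(H₂S) ≈ 7
CN⁻: pKₐ(HCN) ≈ 9.2
H⁻: pKₐ(H₂) ≈ 36

OTs⁻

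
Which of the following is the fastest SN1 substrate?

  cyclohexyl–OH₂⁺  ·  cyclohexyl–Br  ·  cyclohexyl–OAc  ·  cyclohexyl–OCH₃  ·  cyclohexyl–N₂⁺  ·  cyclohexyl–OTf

cyclohexyl–N₂⁺

The skeletons are identical, so relative rate is governed entirely by leaving-group ability.
Rank by basicity of the departing species: weakest base leaves most easily.
cyclohexyl–N₂⁺ loses N₂: no meaningful conjugate acid; N₂ departs as an exceptionally stable neutral molecule
cyclohexyl–OTf loses OTf⁻: pKₐ(CF₃SO₃H (triflic acid)) ≈ -14
cyclohexyl–Br loses Br⁻: pKₐ(HBr) ≈ -9
cyclohexyl–OH₂⁺ loses H₂O: pKₐ(H₃O⁺) ≈ -1.7
cyclohexyl–OAc loses AcO⁻: pKₐ(CH₃COOH) ≈ 4.8
cyclohexyl–OCH₃ loses CH₃O⁻: pKₐ(CH₃OH) ≈ 15.5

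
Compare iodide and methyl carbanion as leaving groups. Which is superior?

iodide is the better leaving group.
pKₐ(HI) ≈ -10 versus pKₐ(CH₄) ≈ 48: iodide is the much weaker base.
Large, highly polarisable; very weak base.

iodide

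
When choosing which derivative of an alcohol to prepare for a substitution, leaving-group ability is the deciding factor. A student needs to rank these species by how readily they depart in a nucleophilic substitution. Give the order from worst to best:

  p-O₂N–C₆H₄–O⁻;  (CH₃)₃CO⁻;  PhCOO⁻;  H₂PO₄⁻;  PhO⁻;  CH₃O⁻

(CH₃)₃CO⁻ < CH₃O⁻ < PhO⁻ < p-O₂N–C₆H₄–O⁻ < PhCOO⁻ < H₂PO₄⁻

Rank by basicity of the departing species: weakest base leaves most easily.
H₂PO₄⁻: pKₐ(H₃PO₄) ≈ 2.1
PhCOO⁻: pKₐ(C₆H₅COOH) ≈ 4.2 — aryl carboxylate
p-O₂N–C₆H₄–O⁻: pKₐ(p-nitrophenol) ≈ 7.2 — nitro group delocalises the charge; the classic chromogenic LG
PhO⁻: pKₐ(C₆H₅OH (phenol)) ≈ 10 — resonance into the ring helps, but still a poor LG
CH₃O⁻: pKₐ(CH₃OH) ≈ 15.5 — strong base; alkoxides do not leave unassisted
(CH₃)₃CO⁻: pKₐ(t-BuOH) ≈ 18
The question asks for worst first, so the sequence is read in increasing leaving-group ability.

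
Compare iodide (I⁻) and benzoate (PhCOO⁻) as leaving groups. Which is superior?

iodide (I⁻)

iodide (I⁻) is the better leaving group.
pKₐ(HI) ≈ -10 versus pKₐ(C₆H₅COOH) ≈ 4.2: iodide (I⁻) is the much weaker base.
Large, highly polarisable; very weak base.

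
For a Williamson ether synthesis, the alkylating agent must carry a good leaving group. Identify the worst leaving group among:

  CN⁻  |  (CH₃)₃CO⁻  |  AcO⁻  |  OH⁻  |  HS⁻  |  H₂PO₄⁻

Rank by basicity of the departing species: weakest base leaves most easily.
H₂PO₄⁻: pKₐ(H₃PO₄) ≈ 2.1
AcO⁻: pKₐ(CH₃COOH) ≈ 4.8
HS⁻: pKₐ(H₂S) ≈ 7
CN⁻: pKₐ(HCN) ≈ 9.2
OH⁻: pKₐ(H₂O) ≈ 15.7
(CH₃)₃CO⁻: pKₐ(t-BuOH) ≈ 18

(CH₃)₃CO⁻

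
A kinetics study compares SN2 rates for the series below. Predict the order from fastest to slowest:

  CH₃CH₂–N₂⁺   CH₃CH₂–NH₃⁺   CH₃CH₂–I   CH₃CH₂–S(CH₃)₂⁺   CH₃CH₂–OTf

CH₃CH₂–N₂⁺ > CH₃CH₂–OTf > CH₃CH₂–I > CH₃CH₂–S(CH₃)₂⁺ > CH₃CH₂–NH₃⁺

With the same alkyl group throughout, only the leaving group differentiates the rates.
Rank by basicity of the departing species: weakest base leaves most easily.
CH₃CH₂–N₂⁺ loses N₂: no meaningful conjugate acid; N₂ departs as an exceptionally stable neutral molecule
CH₃CH₂–OTf loses OTf⁻: pKₐ(CF₃SO₃H (triflic acid)) ≈ -14
CH₃CH₂–I loses I⁻: pKₐ(HI) ≈ -10
CH₃CH₂–S(CH₃)₂⁺ loses SR'₂: pKₐ(R'₂SH⁺) ≈ -7
CH₃CH₂–NH₃⁺ loses NH₃: pKₐ(NH₄⁺) ≈ 9.2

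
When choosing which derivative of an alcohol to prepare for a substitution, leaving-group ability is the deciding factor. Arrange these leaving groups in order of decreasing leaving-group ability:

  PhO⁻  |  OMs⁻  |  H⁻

Rank by basicity of the departing species: weakest base leaves most easily.
OMs⁻: pKₐ(CH₃SO₃H (MsOH)) ≈ -1.9
PhO⁻: pKₐ(C₆H₅OH (phenol)) ≈ 10
H⁻: pKₐ(H₂) ≈ 36 — extremely strong base; leaves only in special hydride-transfer contexts

OMs⁻ > PhO⁻ > H⁻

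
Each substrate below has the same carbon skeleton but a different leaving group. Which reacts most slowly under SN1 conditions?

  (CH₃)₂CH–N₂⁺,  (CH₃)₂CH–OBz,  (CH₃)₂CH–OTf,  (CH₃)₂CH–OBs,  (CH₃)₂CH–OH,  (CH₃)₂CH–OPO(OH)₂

With the same alkyl group throughout, only the leaving group differentiates the rates.
Rank by basicity of the departing species: weakest base leaves most easily.
(CH₃)₂CH–N₂⁺ loses N₂: no meaningful conjugate acid; N₂ departs as an exceptionally stable neutral molecule
(CH₃)₂CH–OTf loses OTf⁻: pKₐ(CF₃SO₃H (triflic acid)) ≈ -14
(CH₃)₂CH–OBs loses OBs⁻: pKₐ(p-BrC₆H₄SO₃H) ≈ -2.8
(CH₃)₂CH–OPO(OH)₂ loses H₂PO₄⁻: pKₐ(H₃PO₄) ≈ 2.1
(CH₃)₂CH–OBz loses PhCOO⁻: pKₐ(C₆H₅COOH) ≈ 4.2
(CH₃)₂CH–OH loses OH⁻: pKₐ(H₂O) ≈ 15.7

(CH₃)₂CH–OH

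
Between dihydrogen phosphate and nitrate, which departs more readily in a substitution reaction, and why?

nitrate

nitrate is the better leaving group.
pKₐ(HNO₃) ≈ -1.3 versus pKₐ(H₃PO₄) ≈ 2.1: nitrate is the much weaker base.
Resonance-delocalised over three oxygens.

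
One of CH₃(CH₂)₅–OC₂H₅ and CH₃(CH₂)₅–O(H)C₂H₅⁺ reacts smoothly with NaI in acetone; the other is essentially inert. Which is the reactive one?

From CH₃(CH₂)₅–OC₂H₅ the departing group would be CH₃CH₂O⁻ (pKₐ(CH₃CH₂OH) ≈ 16). Strong base; alkoxides do not leave unassisted.
From CH₃(CH₂)₅–O(H)C₂H₅⁺ the leaving group is R'OH (pKₐ(R'OH₂⁺) ≈ -2.4). Neutral; leaves from a protonated ether (an oxonium ion, R–O(H)R'⁺).
(In practice CH₃(CH₂)₅–O(H)C₂H₅⁺ is made from CH₃(CH₂)₅–OC₂H₅ by protonation with concentrated HBr, allowing neutral ethanol, rather than ethoxide, to depart.)

CH₃(CH₂)₅–O(H)C₂H₅⁺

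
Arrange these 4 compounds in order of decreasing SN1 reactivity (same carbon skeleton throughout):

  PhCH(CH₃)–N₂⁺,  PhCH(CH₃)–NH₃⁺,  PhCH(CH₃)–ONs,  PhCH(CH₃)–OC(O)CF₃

PhCH(CH₃)–N₂⁺ > PhCH(CH₃)–ONs > PhCH(CH₃)–OC(O)CF₃ > PhCH(CH₃)–NH₃⁺

The skeletons are identical, so relative rate is governed entirely by leaving-group ability.
The more stable X⁻ (or X) is on its own — i.e. the weaker a base it is — the better a leaving group it makes.
PhCH(CH₃)–N₂⁺ loses N₂: no meaningful conjugate acid; N₂ departs as an exceptionally stable neutral molecule
PhCH(CH₃)–ONs loses ONs⁻: pKₐ(p-O₂NC₆H₄SO₃H) ≈ -3.5
PhCH(CH₃)–OC(O)CF₃ loses CF₃COO⁻: pKₐ(CF₃COOH) ≈ 0.2
PhCH(CH₃)–NH₃⁺ loses NH₃: pKₐ(NH₄⁺) ≈ 9.2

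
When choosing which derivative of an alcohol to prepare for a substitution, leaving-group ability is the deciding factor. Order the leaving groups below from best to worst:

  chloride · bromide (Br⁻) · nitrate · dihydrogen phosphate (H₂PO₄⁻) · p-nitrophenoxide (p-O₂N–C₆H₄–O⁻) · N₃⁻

Rank by basicity of the departing species: weakest base leaves most easily.
bromide (Br⁻): pKₐ(HBr) ≈ -9
chloride: pKₐ(HCl) ≈ -7 — moderately weak base
nitrate: pKₐ(HNO₃) ≈ -1.3 — resonance-delocalised over three oxygens
dihydrogen phosphate (H₂PO₄⁻): pKₐ(H₃PO₄) ≈ 2.1
N₃⁻: pKₐ(HN₃) ≈ 4.7
p-nitrophenoxide (p-O₂N–C₆H₄–O⁻): pKₐ(p-nitrophenol) ≈ 7.2 — nitro group delocalises the charge; the classic chromogenic LG

bromide (Br⁻) > chloride > nitrate > dihydrogen phosphate (H₂PO₄⁻) > N₃⁻ > p-nitrophenoxide (p-O₂N–C₆H₄–O⁻)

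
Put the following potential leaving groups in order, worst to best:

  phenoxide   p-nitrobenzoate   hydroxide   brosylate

Leaving-group ability tracks the stability of the departed species; conjugate-acid pKₐ is the usual yardstick (lower pKₐ → better LG).
brosylate: pKₐ(p-BrC₆H₄SO₃H) ≈ -2.8
p-nitrobenzoate: pKₐ(p-nitrobenzoic acid) ≈ 3.4 — electron-withdrawing nitro group stabilises the carboxylate
phenoxide: pKₐ(C₆H₅OH (phenol)) ≈ 10
hydroxide: pKₐ(H₂O) ≈ 15.7
The question asks for worst first, so the sequence is read in increasing leaving-group ability.

hydroxide < phenoxide < p-nitrobenzoate < brosylate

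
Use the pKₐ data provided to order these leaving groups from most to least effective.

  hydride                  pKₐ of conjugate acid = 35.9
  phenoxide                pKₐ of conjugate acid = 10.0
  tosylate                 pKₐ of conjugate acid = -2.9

Lower conjugate-acid pKₐ ⇒ weaker base ⇒ better leaving group.
Sorting by the given values: tosylate (-2.9), phenoxide (10.0), hydride (35.9).

tosylate > phenoxide > hydride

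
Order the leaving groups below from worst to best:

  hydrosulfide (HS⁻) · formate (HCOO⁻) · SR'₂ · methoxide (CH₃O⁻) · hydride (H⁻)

hydride (H⁻) < methoxide (CH₃O⁻) < hydrosulfide (HS⁻) < formate (HCOO⁻) < SR'₂

Leaving-group ability tracks the stability of the departed species; conjugate-acid pKₐ is the usual yardstick (lower pKₐ → better LG).
SR'₂: pKₐ(R'₂SH⁺) ≈ -7
formate (HCOO⁻): pKₐ(HCOOH) ≈ 3.8
hydrosulfide (HS⁻): pKₐ(H₂S) ≈ 7
methoxide (CH₃O⁻): pKₐ(CH₃OH) ≈ 15.5
hydride (H⁻): pKₐ(H₂) ≈ 36
The question asks for worst first, so the sequence is read in increasing leaving-group ability.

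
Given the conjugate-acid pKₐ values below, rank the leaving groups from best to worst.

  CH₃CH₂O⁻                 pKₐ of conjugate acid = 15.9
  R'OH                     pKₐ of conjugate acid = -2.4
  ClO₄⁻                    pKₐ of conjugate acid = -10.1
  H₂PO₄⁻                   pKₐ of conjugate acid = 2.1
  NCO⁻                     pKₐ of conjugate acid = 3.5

ClO₄⁻ > R'OH > H₂PO₄⁻ > NCO⁻ > CH₃CH₂O⁻

Lower conjugate-acid pKₐ ⇒ weaker base ⇒ better leaving group.
Sorting by the given values: ClO₄⁻ (-10.1), R'OH (-2.4), H₂PO₄⁻ (2.1), NCO⁻ (3.5), CH₃CH₂O⁻ (15.9).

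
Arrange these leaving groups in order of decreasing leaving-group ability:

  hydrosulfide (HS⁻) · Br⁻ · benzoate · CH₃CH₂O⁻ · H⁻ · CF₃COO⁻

Br⁻ > CF₃COO⁻ > benzoate > hydrosulfide (HS⁻) > CH₃CH₂O⁻ > H⁻

Br⁻: pKₐ(HBr) ≈ -9
CF₃COO⁻: pKₐ(CF₃COOH) ≈ 0.2
benzoate: pKₐ(C₆H₅COOH) ≈ 4.2 — aryl carboxylate
hydrosulfide (HS⁻): pKₐ(H₂S) ≈ 7
CH₃CH₂O⁻: pKₐ(CH₃CH₂OH) ≈ 16
H⁻: pKₐ(H₂) ≈ 36 — extremely strong base; leaves only in special hydride-transfer contexts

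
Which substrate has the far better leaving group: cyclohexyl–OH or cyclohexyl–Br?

From cyclohexyl–OH the departing group would be OH⁻ (pKₐ(H₂O) ≈ 15.7). Strong base; essentially never leaves without prior activation.
From cyclohexyl–Br the leaving group is Br⁻ (pKₐ(HBr) ≈ -9). Weak base; good leaving group.
(In practice cyclohexyl–Br is made from cyclohexyl–OH by treatment with PBr₃, replacing the hydroxyl with bromide.)

cyclohexyl–Br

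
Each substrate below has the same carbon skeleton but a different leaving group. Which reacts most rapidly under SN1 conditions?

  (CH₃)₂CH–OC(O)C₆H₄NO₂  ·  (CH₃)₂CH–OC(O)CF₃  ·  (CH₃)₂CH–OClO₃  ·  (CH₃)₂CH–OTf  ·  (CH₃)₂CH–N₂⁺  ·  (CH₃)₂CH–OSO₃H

(CH₃)₂CH–N₂⁺

Identical carbon frameworks mean the comparison reduces to leaving-group quality.
A good leaving group is a weak base: the lower the pKₐ of its conjugate acid, the more readily it departs.
(CH₃)₂CH–N₂⁺ loses N₂: no meaningful conjugate acid; N₂ departs as an exceptionally stable neutral molecule
(CH₃)₂CH–OTf loses OTf⁻: pKₐ(CF₃SO₃H (triflic acid)) ≈ -14
(CH₃)₂CH–OClO₃ loses ClO₄⁻: pKₐ(HClO₄) ≈ -10
(CH₃)₂CH–OSO₃H loses HSO₄⁻: pKₐ(H₂SO₄) ≈ -3
(CH₃)₂CH–OC(O)CF₃ loses CF₃COO⁻: pKₐ(CF₃COOH) ≈ 0.2
(CH₃)₂CH–OC(O)C₆H₄NO₂ loses p-O₂N–C₆H₄–COO⁻: pKₐ(p-nitrobenzoic acid) ≈ 3.4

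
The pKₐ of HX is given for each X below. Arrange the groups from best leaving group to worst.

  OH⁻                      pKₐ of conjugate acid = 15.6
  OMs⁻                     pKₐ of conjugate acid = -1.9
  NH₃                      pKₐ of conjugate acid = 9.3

Lower conjugate-acid pKₐ ⇒ weaker base ⇒ better leaving group.
Sorting by the given values: OMs⁻ (-1.9), NH₃ (9.3), OH⁻ (15.6).

OMs⁻ > NH₃ > OH⁻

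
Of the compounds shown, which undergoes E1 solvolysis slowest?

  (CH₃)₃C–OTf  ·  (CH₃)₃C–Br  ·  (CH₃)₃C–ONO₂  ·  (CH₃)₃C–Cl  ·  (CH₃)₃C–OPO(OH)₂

Same R in every case — rank the leaving groups.
Rank by basicity of the departing species: weakest base leaves most easily.
(CH₃)₃C–OTf loses OTf⁻: pKₐ(CF₃SO₃H (triflic acid)) ≈ -14
(CH₃)₃C–Br loses Br⁻: pKₐ(HBr) ≈ -9
(CH₃)₃C–Cl loses Cl⁻: pKₐ(HCl) ≈ -7
(CH₃)₃C–ONO₂ loses NO₃⁻: pKₐ(HNO₃) ≈ -1.3
(CH₃)₃C–OPO(OH)₂ loses H₂PO₄⁻: pKₐ(H₃PO₄) ≈ 2.1

(CH₃)₃C–OPO(OH)₂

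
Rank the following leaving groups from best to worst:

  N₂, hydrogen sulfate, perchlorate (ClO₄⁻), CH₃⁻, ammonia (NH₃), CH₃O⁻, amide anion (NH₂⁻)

A good leaving group is a weak base: the lower the pKₐ of its conjugate acid, the more readily it departs.
N₂: no meaningful conjugate acid; N₂ departs as an exceptionally stable neutral molecule
perchlorate (ClO₄⁻): pKₐ(HClO₄) ≈ -10 — extremely weak base; rarely used for safety reasons
hydrogen sulfate: pKₐ(H₂SO₄) ≈ -3 — conjugate base of a strong mineral acid
ammonia (NH₃): pKₐ(NH₄⁺) ≈ 9.2
CH₃O⁻: pKₐ(CH₃OH) ≈ 15.5 — strong base; alkoxides do not leave unassisted
amide anion (NH₂⁻): pKₐ(NH₃) ≈ 38 — extremely strong base; never a leaving group
CH₃⁻: pKₐ(CH₄) ≈ 48 — unstabilised carbanion; the worst conceivable leaving group

N₂ > perchlorate (ClO₄⁻) > hydrogen sulfate > ammonia (NH₃) > CH₃O⁻ > amide anion (NH₂⁻) > CH₃⁻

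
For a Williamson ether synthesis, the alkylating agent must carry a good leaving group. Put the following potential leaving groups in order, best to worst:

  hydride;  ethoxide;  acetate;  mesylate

mesylate > acetate > ethoxide > hydride

Leaving-group ability tracks the stability of the departed species; conjugate-acid pKₐ is the usual yardstick (lower pKₐ → better LG).
mesylate: pKₐ(CH₃SO₃H (MsOH)) ≈ -1.9 — resonance-delocalised alkanesulfonate
acetate: pKₐ(CH₃COOH) ≈ 4.8 — resonance-stabilised but still a weak base
ethoxide: pKₐ(CH₃CH₂OH) ≈ 16 — strong base; alkoxides do not leave unassisted
hydride: pKₐ(H₂) ≈ 36 — extremely strong base; leaves only in special hydride-transfer contexts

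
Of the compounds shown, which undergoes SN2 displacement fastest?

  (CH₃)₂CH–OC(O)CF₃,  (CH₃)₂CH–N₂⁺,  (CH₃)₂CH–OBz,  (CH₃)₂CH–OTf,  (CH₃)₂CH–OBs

The skeletons are identical, so relative rate is governed entirely by leaving-group ability.
The more stable X⁻ (or X) is on its own — i.e. the weaker a base it is — the better a leaving group it makes.
(CH₃)₂CH–N₂⁺ loses N₂: no meaningful conjugate acid; N₂ departs as an exceptionally stable neutral molecule
(CH₃)₂CH–OTf loses OTf⁻: pKₐ(CF₃SO₃H (triflic acid)) ≈ -14
(CH₃)₂CH–OBs loses OBs⁻: pKₐ(p-BrC₆H₄SO₃H) ≈ -2.8
(CH₃)₂CH–OC(O)CF₃ loses CF₃COO⁻: pKₐ(CF₃COOH) ≈ 0.2
(CH₃)₂CH–OBz loses PhCOO⁻: pKₐ(C₆H₅COOH) ≈ 4.2

(CH₃)₂CH–N₂⁺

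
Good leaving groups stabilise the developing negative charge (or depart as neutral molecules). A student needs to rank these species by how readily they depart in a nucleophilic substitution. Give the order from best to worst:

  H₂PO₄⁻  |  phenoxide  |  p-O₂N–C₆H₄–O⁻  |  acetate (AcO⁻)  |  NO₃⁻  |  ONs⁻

ONs⁻ > NO₃⁻ > H₂PO₄⁻ > acetate (AcO⁻) > p-O₂N–C₆H₄–O⁻ > phenoxide

Leaving-group ability tracks the stability of the departed species; conjugate-acid pKₐ is the usual yardstick (lower pKₐ → better LG).
ONs⁻: pKₐ(p-O₂NC₆H₄SO₃H) ≈ -3.5 — p-nitro group further stabilises the sulfonate
NO₃⁻: pKₐ(HNO₃) ≈ -1.3 — resonance-delocalised over three oxygens
H₂PO₄⁻: pKₐ(H₃PO₄) ≈ 2.1 — moderate base; biological leaving group after further activation
acetate (AcO⁻): pKₐ(CH₃COOH) ≈ 4.8
p-O₂N–C₆H₄–O⁻: pKₐ(p-nitrophenol) ≈ 7.2
phenoxide: pKₐ(C₆H₅OH (phenol)) ≈ 10 — resonance into the ring helps, but still a poor LG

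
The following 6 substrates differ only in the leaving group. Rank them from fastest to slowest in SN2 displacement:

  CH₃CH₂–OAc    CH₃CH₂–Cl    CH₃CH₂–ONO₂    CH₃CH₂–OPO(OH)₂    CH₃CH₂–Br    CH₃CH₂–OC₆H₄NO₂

CH₃CH₂–Br > CH₃CH₂–Cl > CH₃CH₂–ONO₂ > CH₃CH₂–OPO(OH)₂ > CH₃CH₂–OAc > CH₃CH₂–OC₆H₄NO₂

With the same alkyl group throughout, only the leaving group differentiates the rates.
A good leaving group is a weak base: the lower the pKₐ of its conjugate acid, the more readily it departs.
CH₃CH₂–Br loses Br⁻: pKₐ(HBr) ≈ -9
CH₃CH₂–Cl loses Cl⁻: pKₐ(HCl) ≈ -7
CH₃CH₂–ONO₂ loses NO₃⁻: pKₐ(HNO₃) ≈ -1.3
CH₃CH₂–OPO(OH)₂ loses H₂PO₄⁻: pKₐ(H₃PO₄) ≈ 2.1
CH₃CH₂–OAc loses AcO⁻: pKₐ(CH₃COOH) ≈ 4.8
CH₃CH₂–OC₆H₄NO₂ loses p-O₂N–C₆H₄–O⁻: pKₐ(p-nitrophenol) ≈ 7.2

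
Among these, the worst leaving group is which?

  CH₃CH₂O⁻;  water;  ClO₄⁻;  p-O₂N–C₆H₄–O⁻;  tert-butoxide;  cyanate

tert-butoxide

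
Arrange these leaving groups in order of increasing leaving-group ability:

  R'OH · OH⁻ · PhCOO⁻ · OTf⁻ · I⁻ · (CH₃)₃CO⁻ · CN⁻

(CH₃)₃CO⁻ < OH⁻ < CN⁻ < PhCOO⁻ < R'OH < I⁻ < OTf⁻

The more stable X⁻ (or X) is on its own — i.e. the weaker a base it is — the better a leaving group it makes.
OTf⁻: pKₐ(CF₃SO₃H (triflic acid)) ≈ -14 — charge spread over three oxygens and a CF₃ group; the premier leaving group in synthesis
I⁻: pKₐ(HI) ≈ -10
R'OH: pKₐ(R'OH₂⁺) ≈ -2.4 — neutral; leaves from a protonated ether (an oxonium ion, R–O(H)R'⁺)
PhCOO⁻: pKₐ(C₆H₅COOH) ≈ 4.2 — aryl carboxylate
CN⁻: pKₐ(HCN) ≈ 9.2 — sp carbon stabilises the charge somewhat, but still a poor LG
OH⁻: pKₐ(H₂O) ≈ 15.7
(CH₃)₃CO⁻: pKₐ(t-BuOH) ≈ 18 — bulky, strongly basic alkoxide
Reversing gives the worst-to-best order requested.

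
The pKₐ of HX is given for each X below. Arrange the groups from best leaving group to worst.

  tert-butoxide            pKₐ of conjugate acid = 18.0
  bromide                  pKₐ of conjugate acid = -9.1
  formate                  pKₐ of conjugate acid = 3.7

Lower conjugate-acid pKₐ ⇒ weaker base ⇒ better leaving group.
Sorting by the given values: bromide (-9.1), formate (3.7), tert-butoxide (18.0).

bromide > formate > tert-butoxide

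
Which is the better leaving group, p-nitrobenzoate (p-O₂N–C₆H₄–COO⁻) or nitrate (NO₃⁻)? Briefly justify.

nitrate (NO₃⁻)

nitrate (NO₃⁻) is the better leaving group.
pKₐ(HNO₃) ≈ -1.3 versus pKₐ(p-nitrobenzoic acid) ≈ 3.4: nitrate (NO₃⁻) is the much weaker base.
Resonance-delocalised over three oxygens.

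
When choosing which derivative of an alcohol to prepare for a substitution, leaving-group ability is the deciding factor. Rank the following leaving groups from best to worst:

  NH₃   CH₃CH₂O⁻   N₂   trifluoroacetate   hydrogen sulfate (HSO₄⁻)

N₂ > hydrogen sulfate (HSO₄⁻) > trifluoroacetate > NH₃ > CH₃CH₂O⁻

N₂: no meaningful conjugate acid; N₂ departs as an exceptionally stable neutral molecule
hydrogen sulfate (HSO₄⁻): pKₐ(H₂SO₄) ≈ -3
trifluoroacetate: pKₐ(CF₃COOH) ≈ 0.2
NH₃: pKₐ(NH₄⁺) ≈ 9.2
CH₃CH₂O⁻: pKₐ(CH₃CH₂OH) ≈ 16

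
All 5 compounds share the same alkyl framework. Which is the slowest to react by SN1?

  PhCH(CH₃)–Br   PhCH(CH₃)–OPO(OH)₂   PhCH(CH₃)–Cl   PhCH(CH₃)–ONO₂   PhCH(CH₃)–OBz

The skeletons are identical, so relative rate is governed entirely by leaving-group ability.
A good leaving group is a weak base: the lower the pKₐ of its conjugate acid, the more readily it departs.
PhCH(CH₃)–Br loses Br⁻: pKₐ(HBr) ≈ -9
PhCH(CH₃)–Cl loses Cl⁻: pKₐ(HCl) ≈ -7
PhCH(CH₃)–ONO₂ loses NO₃⁻: pKₐ(HNO₃) ≈ -1.3
PhCH(CH₃)–OPO(OH)₂ loses H₂PO₄⁻: pKₐ(H₃PO₄) ≈ 2.1
PhCH(CH₃)–OBz loses PhCOO⁻: pKₐ(C₆H₅COOH) ≈ 4.2

PhCH(CH₃)–OBz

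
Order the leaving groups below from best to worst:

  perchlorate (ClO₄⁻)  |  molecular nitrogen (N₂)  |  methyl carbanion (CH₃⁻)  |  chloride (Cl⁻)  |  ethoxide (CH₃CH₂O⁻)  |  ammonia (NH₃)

Leaving-group ability tracks the stability of the departed species; conjugate-acid pKₐ is the usual yardstick (lower pKₐ → better LG).
molecular nitrogen (N₂): no meaningful conjugate acid; N₂ departs as an exceptionally stable neutral molecule
perchlorate (ClO₄⁻): pKₐ(HClO₄) ≈ -10 — extremely weak base; rarely used for safety reasons
chloride (Cl⁻): pKₐ(HCl) ≈ -7
ammonia (NH₃): pKₐ(NH₄⁺) ≈ 9.2
ethoxide (CH₃CH₂O⁻): pKₐ(CH₃CH₂OH) ≈ 16
methyl carbanion (CH₃⁻): pKₐ(CH₄) ≈ 48

molecular nitrogen (N₂) > perchlorate (ClO₄⁻) > chloride (Cl⁻) > ammonia (NH₃) > ethoxide (CH₃CH₂O⁻) > methyl carbanion (CH₃⁻)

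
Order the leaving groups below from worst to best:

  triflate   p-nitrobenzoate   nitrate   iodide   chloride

p-nitrobenzoate < nitrate < chloride < iodide < triflate

A good leaving group is a weak base: the lower the pKₐ of its conjugate acid, the more readily it departs.
triflate: pKₐ(CF₃SO₃H (triflic acid)) ≈ -14
iodide: pKₐ(HI) ≈ -10
chloride: pKₐ(HCl) ≈ -7
nitrate: pKₐ(HNO₃) ≈ -1.3
p-nitrobenzoate: pKₐ(p-nitrobenzoic acid) ≈ 3.4
Reversing gives the worst-to-best order requested.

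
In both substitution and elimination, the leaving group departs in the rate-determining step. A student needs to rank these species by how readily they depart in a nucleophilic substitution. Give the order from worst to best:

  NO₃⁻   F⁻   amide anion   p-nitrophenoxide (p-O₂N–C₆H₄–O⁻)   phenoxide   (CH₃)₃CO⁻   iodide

amide anion < (CH₃)₃CO⁻ < phenoxide < p-nitrophenoxide (p-O₂N–C₆H₄–O⁻) < F⁻ < NO₃⁻ < iodide

A good leaving group is a weak base: the lower the pKₐ of its conjugate acid, the more readily it departs.
iodide: pKₐ(HI) ≈ -10
NO₃⁻: pKₐ(HNO₃) ≈ -1.3
F⁻: pKₐ(HF) ≈ 3.2
p-nitrophenoxide (p-O₂N–C₆H₄–O⁻): pKₐ(p-nitrophenol) ≈ 7.2
phenoxide: pKₐ(C₆H₅OH (phenol)) ≈ 10
(CH₃)₃CO⁻: pKₐ(t-BuOH) ≈ 18
amide anion: pKₐ(NH₃) ≈ 38
Reversing gives the worst-to-best order requested.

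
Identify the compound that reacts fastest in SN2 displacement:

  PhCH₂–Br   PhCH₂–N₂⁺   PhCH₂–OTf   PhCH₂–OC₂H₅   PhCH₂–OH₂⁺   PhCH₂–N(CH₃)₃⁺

PhCH₂–N₂⁺

Identical carbon frameworks mean the comparison reduces to leaving-group quality.
Rank by basicity of the departing species: weakest base leaves most easily.
PhCH₂–N₂⁺ loses N₂: no meaningful conjugate acid; N₂ departs as an exceptionally stable neutral molecule
PhCH₂–OTf loses OTf⁻: pKₐ(CF₃SO₃H (triflic acid)) ≈ -14
PhCH₂–Br loses Br⁻: pKₐ(HBr) ≈ -9
PhCH₂–OH₂⁺ loses H₂O: pKₐ(H₃O⁺) ≈ -1.7
PhCH₂–N(CH₃)₃⁺ loses NR'₃: pKₐ(R'₃NH⁺) ≈ 10.7
PhCH₂–OC₂H₅ loses CH₃CH₂O⁻: pKₐ(CH₃CH₂OH) ≈ 16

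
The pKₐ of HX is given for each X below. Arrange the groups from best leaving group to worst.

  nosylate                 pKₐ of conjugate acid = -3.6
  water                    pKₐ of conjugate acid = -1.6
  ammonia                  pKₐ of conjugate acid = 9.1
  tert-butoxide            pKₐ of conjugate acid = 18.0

nosylate > water > ammonia > tert-butoxide

Lower conjugate-acid pKₐ ⇒ weaker base ⇒ better leaving group.
Sorting by the given values: nosylate (-3.6), water (-1.6), ammonia (9.1), tert-butoxide (18.0).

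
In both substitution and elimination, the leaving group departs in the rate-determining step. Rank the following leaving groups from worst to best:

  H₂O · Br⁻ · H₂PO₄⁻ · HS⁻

Br⁻: pKₐ(HBr) ≈ -9
H₂O: pKₐ(H₃O⁺) ≈ -1.7 — neutral; leaves from a protonated alcohol (R–OH₂⁺)
H₂PO₄⁻: pKₐ(H₃PO₄) ≈ 2.1 — moderate base; biological leaving group after further activation
HS⁻: pKₐ(H₂S) ≈ 7
Listed from poorest to best leaving group as asked.

HS⁻ < H₂PO₄⁻ < H₂O < Br⁻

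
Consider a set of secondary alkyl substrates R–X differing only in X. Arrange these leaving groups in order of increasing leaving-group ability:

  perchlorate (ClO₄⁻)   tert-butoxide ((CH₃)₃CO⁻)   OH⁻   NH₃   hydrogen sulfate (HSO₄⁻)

tert-butoxide ((CH₃)₃CO⁻) < OH⁻ < NH₃ < hydrogen sulfate (HSO₄⁻) < perchlorate (ClO₄⁻)

perchlorate (ClO₄⁻): pKₐ(HClO₄) ≈ -10
hydrogen sulfate (HSO₄⁻): pKₐ(H₂SO₄) ≈ -3 — conjugate base of a strong mineral acid
NH₃: pKₐ(NH₄⁺) ≈ 9.2 — neutral but moderately basic; leaves from R–NH₃⁺
OH⁻: pKₐ(H₂O) ≈ 15.7 — strong base; essentially never leaves without prior activation
tert-butoxide ((CH₃)₃CO⁻): pKₐ(t-BuOH) ≈ 18 — bulky, strongly basic alkoxide
Listed from poorest to best leaving group as asked.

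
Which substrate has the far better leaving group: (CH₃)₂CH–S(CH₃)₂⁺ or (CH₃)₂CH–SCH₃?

From (CH₃)₂CH–SCH₃ the departing group would be RS⁻ (pKₐ(RSH (a thiol)) ≈ 10.5). Moderately basic; rarely leaves without activation.
From (CH₃)₂CH–S(CH₃)₂⁺ the leaving group is SR'₂ (pKₐ(R'₂SH⁺) ≈ -7). Neutral; leaves from a sulfonium salt (R–SR'₂⁺).
(In practice (CH₃)₂CH–S(CH₃)₂⁺ is made from (CH₃)₂CH–SCH₃ by S-methylation with CH₃I, allowing neutral dimethyl sulfide, rather than methanethiolate, to depart.)

(CH₃)₂CH–S(CH₃)₂⁺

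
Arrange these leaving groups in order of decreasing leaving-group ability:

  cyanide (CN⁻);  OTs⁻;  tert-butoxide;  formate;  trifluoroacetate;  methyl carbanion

OTs⁻ > trifluoroacetate > formate > cyanide (CN⁻) > tert-butoxide > methyl carbanion

OTs⁻: pKₐ(p-CH₃C₆H₄SO₃H (TsOH)) ≈ -2.8 — resonance-delocalised arenesulfonate
trifluoroacetate: pKₐ(CF₃COOH) ≈ 0.2
formate: pKₐ(HCOOH) ≈ 3.8
cyanide (CN⁻): pKₐ(HCN) ≈ 9.2 — sp carbon stabilises the charge somewhat, but still a poor LG
tert-butoxide: pKₐ(t-BuOH) ≈ 18
methyl carbanion: pKₐ(CH₄) ≈ 48 — unstabilised carbanion; the worst conceivable leaving group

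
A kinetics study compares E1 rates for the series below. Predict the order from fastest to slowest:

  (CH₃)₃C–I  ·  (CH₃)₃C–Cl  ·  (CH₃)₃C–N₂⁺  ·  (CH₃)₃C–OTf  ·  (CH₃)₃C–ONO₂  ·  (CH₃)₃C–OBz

(CH₃)₃C–N₂⁺ > (CH₃)₃C–OTf > (CH₃)₃C–I > (CH₃)₃C–Cl > (CH₃)₃C–ONO₂ > (CH₃)₃C–OBz

Same R in every case — rank the leaving groups.
The more stable X⁻ (or X) is on its own — i.e. the weaker a base it is — the better a leaving group it makes.
(CH₃)₃C–N₂⁺ loses N₂: no meaningful conjugate acid; N₂ departs as an exceptionally stable neutral molecule
(CH₃)₃C–OTf loses OTf⁻: pKₐ(CF₃SO₃H (triflic acid)) ≈ -14
(CH₃)₃C–I loses I⁻: pKₐ(HI) ≈ -10
(CH₃)₃C–Cl loses Cl⁻: pKₐ(HCl) ≈ -7
(CH₃)₃C–ONO₂ loses NO₃⁻: pKₐ(HNO₃) ≈ -1.3
(CH₃)₃C–OBz loses PhCOO⁻: pKₐ(C₆H₅COOH) ≈ 4.2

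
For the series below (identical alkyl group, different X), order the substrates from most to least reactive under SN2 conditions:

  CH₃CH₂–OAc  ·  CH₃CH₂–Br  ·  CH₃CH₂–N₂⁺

CH₃CH₂–N₂⁺ > CH₃CH₂–Br > CH₃CH₂–OAc

Same R in every case — rank the leaving groups.
The more stable X⁻ (or X) is on its own — i.e. the weaker a base it is — the better a leaving group it makes.
CH₃CH₂–N₂⁺ loses N₂: no meaningful conjugate acid; N₂ departs as an exceptionally stable neutral molecule
CH₃CH₂–Br loses Br⁻: pKₐ(HBr) ≈ -9
CH₃CH₂–OAc loses AcO⁻: pKₐ(CH₃COOH) ≈ 4.8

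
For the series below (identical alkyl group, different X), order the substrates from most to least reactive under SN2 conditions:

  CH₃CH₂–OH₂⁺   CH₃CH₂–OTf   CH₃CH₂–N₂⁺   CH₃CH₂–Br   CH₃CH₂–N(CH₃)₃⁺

Same R in every case — rank the leaving groups.
Leaving-group ability tracks the stability of the departed species; conjugate-acid pKₐ is the usual yardstick (lower pKₐ → better LG).
CH₃CH₂–N₂⁺ loses N₂: no meaningful conjugate acid; N₂ departs as an exceptionally stable neutral molecule
CH₃CH₂–OTf loses OTf⁻: pKₐ(CF₃SO₃H (triflic acid)) ≈ -14
CH₃CH₂–Br loses Br⁻: pKₐ(HBr) ≈ -9
CH₃CH₂–OH₂⁺ loses H₂O: pKₐ(H₃O⁺) ≈ -1.7
CH₃CH₂–N(CH₃)₃⁺ loses NR'₃: pKₐ(R'₃NH⁺) ≈ 10.7

CH₃CH₂–N₂⁺ > CH₃CH₂–OTf > CH₃CH₂–Br > CH₃CH₂–OH₂⁺ > CH₃CH₂–N(CH₃)₃⁺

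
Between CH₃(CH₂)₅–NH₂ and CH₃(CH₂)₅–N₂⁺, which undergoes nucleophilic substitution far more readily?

From CH₃(CH₂)₅–NH₂ the departing group would be NH₂⁻ (pKₐ(NH₃) ≈ 38). Extremely strong base; never a leaving group.
From CH₃(CH₂)₅–N₂⁺ the leaving group is N₂ (no meaningful conjugate acid; N₂ departs as an exceptionally stable neutral molecule).
(In practice CH₃(CH₂)₅–N₂⁺ is made from CH₃(CH₂)₅–NH₂ by diazotisation (NaNO₂ / HCl, 0 °C), generating a diazonium salt that expels N₂.)

CH₃(CH₂)₅–N₂⁺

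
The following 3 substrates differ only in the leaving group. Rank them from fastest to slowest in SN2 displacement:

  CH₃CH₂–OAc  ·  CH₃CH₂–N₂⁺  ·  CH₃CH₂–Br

Same R in every case — rank the leaving groups.
A good leaving group is a weak base: the lower the pKₐ of its conjugate acid, the more readily it departs.
CH₃CH₂–N₂⁺ loses N₂: no meaningful conjugate acid; N₂ departs as an exceptionally stable neutral molecule
CH₃CH₂–Br loses Br⁻: pKₐ(HBr) ≈ -9
CH₃CH₂–OAc loses AcO⁻: pKₐ(CH₃COOH) ≈ 4.8

CH₃CH₂–N₂⁺ > CH₃CH₂–Br > CH₃CH₂–OAc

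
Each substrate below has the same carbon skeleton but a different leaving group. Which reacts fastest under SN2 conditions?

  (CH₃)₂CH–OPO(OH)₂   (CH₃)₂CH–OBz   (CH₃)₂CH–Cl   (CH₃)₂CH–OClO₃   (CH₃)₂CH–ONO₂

(CH₃)₂CH–OClO₃

Identical carbon frameworks mean the comparison reduces to leaving-group quality.
Leaving-group ability tracks the stability of the departed species; conjugate-acid pKₐ is the usual yardstick (lower pKₐ → better LG).
(CH₃)₂CH–OClO₃ loses ClO₄⁻: pKₐ(HClO₄) ≈ -10
(CH₃)₂CH–Cl loses Cl⁻: pKₐ(HCl) ≈ -7
(CH₃)₂CH–ONO₂ loses NO₃⁻: pKₐ(HNO₃) ≈ -1.3
(CH₃)₂CH–OPO(OH)₂ loses H₂PO₄⁻: pKₐ(H₃PO₄) ≈ 2.1
(CH₃)₂CH–OBz loses PhCOO⁻: pKₐ(C₆H₅COOH) ≈ 4.2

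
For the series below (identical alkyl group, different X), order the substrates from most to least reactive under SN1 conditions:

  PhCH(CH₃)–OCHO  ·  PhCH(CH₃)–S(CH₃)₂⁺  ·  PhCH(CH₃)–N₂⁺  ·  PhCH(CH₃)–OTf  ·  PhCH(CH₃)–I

With the same alkyl group throughout, only the leaving group differentiates the rates.
Rank by basicity of the departing species: weakest base leaves most easily.
PhCH(CH₃)–N₂⁺ loses N₂: no meaningful conjugate acid; N₂ departs as an exceptionally stable neutral molecule
PhCH(CH₃)–OTf loses OTf⁻: pKₐ(CF₃SO₃H (triflic acid)) ≈ -14
PhCH(CH₃)–I loses I⁻: pKₐ(HI) ≈ -10
PhCH(CH₃)–S(CH₃)₂⁺ loses SR'₂: pKₐ(R'₂SH⁺) ≈ -7
PhCH(CH₃)–OCHO loses HCOO⁻: pKₐ(HCOOH) ≈ 3.8

PhCH(CH₃)–N₂⁺ > PhCH(CH₃)–OTf > PhCH(CH₃)–I > PhCH(CH₃)–S(CH₃)₂⁺ > PhCH(CH₃)–OCHO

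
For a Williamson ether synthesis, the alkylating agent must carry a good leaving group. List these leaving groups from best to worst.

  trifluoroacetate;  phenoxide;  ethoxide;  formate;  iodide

iodide > trifluoroacetate > formate > phenoxide > ethoxide

Rank by basicity of the departing species: weakest base leaves most easily.
iodide: pKₐ(HI) ≈ -10
trifluoroacetate: pKₐ(CF₃COOH) ≈ 0.2
formate: pKₐ(HCOOH) ≈ 3.8
phenoxide: pKₐ(C₆H₅OH (phenol)) ≈ 10
ethoxide: pKₐ(CH₃CH₂OH) ≈ 16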